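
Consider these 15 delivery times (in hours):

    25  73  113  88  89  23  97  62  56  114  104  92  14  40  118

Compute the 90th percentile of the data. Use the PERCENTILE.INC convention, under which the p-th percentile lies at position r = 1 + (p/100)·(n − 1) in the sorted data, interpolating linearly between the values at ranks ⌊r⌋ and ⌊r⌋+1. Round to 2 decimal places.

113.60

Sorted: 14, 23, 25, 40, 56, 62, 73, 88, 89, 92, 97, 104, 113, 114, 118.
n = 15.
r = 1 + (90/100)·(15 − 1) = 1 + 12.6 = 13.6.
Rank 13 is 113 and rank 14 is 114.
Interpolate: 113 + 0.6·(114 − 113) = 113 + 0.6·1 = 113.6.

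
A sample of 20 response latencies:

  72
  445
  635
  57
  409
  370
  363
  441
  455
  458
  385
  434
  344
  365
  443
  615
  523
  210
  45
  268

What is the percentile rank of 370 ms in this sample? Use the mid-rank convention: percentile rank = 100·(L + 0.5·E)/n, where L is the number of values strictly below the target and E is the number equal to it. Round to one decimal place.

Sorted: 45, 57, 72, 210, 268, 344, 363, 365, 370, 385, 409, 434, 441, 443, 445, 455, 458, 523, 615, 635.
Count below 370: L = 8; count equal: E = 1; n = 20.
Percentile rank = 100·(8 + 0.5·1)/20 = 100·8.5/20 = 42.5.

42.5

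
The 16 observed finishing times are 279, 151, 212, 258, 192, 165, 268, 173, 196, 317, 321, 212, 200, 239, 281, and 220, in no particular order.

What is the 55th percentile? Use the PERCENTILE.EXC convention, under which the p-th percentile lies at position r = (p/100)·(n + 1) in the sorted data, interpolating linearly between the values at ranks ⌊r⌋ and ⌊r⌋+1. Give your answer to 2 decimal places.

Sorted: 151, 165, 173, 192, 196, 200, 212, 212, 220, 239, 258, 268, 279, 281, 317, 321.
n = 16.
r = (55/100)·(16 + 1) = 9.35.
Rank 9 is 220 and rank 10 is 239.
Interpolate: 220 + 0.35·(239 − 220) = 220 + 0.35·19 = 226.65.

226.65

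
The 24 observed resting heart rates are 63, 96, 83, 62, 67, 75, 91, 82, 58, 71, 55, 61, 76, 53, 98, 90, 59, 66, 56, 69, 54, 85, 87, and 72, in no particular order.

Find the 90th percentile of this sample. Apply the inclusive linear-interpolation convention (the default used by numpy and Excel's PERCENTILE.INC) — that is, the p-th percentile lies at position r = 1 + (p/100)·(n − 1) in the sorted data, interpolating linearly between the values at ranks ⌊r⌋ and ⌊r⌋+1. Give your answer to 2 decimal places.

90.70

Sorted: 53, 54, 55, 56, 58, 59, 61, 62, 63, 66, 67, 69, 71, 72, 75, 76, 82, 83, 85, 87, 90, 91, 96, 98.
n = 24.
r = 1 + (90/100)·(24 − 1) = 1 + 20.7 = 21.7.
Rank 21 is 90 and rank 22 is 91.
Interpolate: 90 + 0.7·(91 − 90) = 90 + 0.7·1 = 90.7.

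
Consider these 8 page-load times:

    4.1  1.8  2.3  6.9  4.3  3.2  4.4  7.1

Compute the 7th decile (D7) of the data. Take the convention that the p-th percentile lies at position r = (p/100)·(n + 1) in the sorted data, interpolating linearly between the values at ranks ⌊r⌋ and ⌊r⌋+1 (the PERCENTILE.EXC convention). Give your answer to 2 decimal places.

Sorted: 1.8, 2.3, 3.2, 4.1, 4.3, 4.4, 6.9, 7.1.
n = 8.
r = (70/100)·(8 + 1) = 6.3.
Rank 6 is 4.4 and rank 7 is 6.9.
Interpolate: 4.4 + 0.3·(6.9 − 4.4) = 4.4 + 0.3·2.5 = 5.15.

5.15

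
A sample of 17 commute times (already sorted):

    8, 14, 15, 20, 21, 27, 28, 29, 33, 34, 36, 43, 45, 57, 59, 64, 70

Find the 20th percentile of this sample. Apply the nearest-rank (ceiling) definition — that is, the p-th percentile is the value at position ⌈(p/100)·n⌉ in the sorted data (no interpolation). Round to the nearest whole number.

n = 17.
Position = ⌈20/100 · 17⌉ = ⌈3.4⌉ = 4.
The value at rank 4 is 20.

20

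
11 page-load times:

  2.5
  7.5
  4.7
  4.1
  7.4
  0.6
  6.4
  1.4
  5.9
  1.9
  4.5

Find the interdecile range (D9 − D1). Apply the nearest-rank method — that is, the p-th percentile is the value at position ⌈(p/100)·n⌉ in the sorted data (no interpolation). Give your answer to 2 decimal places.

6.00

Sorted: 0.6, 1.4, 1.9, 2.5, 4.1, 4.5, 4.7, 5.9, 6.4, 7.4, 7.5.
n = 11.
P10: rank ⌈10/100·11⌉ = 2 → 1.4.
P90: rank ⌈90/100·11⌉ = 10 → 7.4.
Difference: 7.4 − 1.4 = 6.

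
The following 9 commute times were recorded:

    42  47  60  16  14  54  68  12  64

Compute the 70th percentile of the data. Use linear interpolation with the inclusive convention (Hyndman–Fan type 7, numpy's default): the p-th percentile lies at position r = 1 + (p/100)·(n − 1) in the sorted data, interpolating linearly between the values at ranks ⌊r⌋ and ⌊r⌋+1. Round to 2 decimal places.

Sorted: 12, 14, 16, 42, 47, 54, 60, 64, 68.
n = 9.
r = 1 + (70/100)·(9 − 1) = 1 + 5.6 = 6.6.
Rank 6 is 54 and rank 7 is 60.
Interpolate: 54 + 0.6·(60 − 54) = 54 + 0.6·6 = 57.6.

57.60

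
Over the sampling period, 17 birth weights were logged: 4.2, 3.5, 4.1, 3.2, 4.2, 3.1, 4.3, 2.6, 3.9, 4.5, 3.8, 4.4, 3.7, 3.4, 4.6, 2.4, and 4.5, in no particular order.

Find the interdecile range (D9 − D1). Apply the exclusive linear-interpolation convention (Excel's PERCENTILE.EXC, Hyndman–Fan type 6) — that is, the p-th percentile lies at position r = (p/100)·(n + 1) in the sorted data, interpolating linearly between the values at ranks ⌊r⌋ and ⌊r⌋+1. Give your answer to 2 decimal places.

1.96

Sorted: 2.4, 2.6, 3.1, 3.2, 3.4, 3.5, 3.7, 3.8, 3.9, 4.1, 4.2, 4.2, 4.3, 4.4, 4.5, 4.5, 4.6.
n = 17.
P10: r = 1.8; ranks 1–2 are 2.4, 2.6; interpolating gives 2.56.
P90: r = 16.2; ranks 16–17 are 4.5, 4.6; interpolating gives 4.52.
Difference: 4.52 − 2.56 = 1.96.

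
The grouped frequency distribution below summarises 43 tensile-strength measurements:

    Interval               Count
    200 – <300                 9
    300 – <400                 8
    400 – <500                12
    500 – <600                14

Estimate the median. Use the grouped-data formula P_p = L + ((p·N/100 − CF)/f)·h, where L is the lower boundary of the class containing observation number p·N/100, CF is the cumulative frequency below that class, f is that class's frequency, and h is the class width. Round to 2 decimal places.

N = 43; target position k = 50/100 · 43 = 21.5.
Cumulative frequencies: 9, 17, 29, 43.
Observation 21.5 falls in the class 400 – <500.
L = 400, CF = 17, f = 12, h = 100.
P50 = 400 + ((21.5 − 17)/12)·100 = 400 + 37.5 = 437.5.

437.50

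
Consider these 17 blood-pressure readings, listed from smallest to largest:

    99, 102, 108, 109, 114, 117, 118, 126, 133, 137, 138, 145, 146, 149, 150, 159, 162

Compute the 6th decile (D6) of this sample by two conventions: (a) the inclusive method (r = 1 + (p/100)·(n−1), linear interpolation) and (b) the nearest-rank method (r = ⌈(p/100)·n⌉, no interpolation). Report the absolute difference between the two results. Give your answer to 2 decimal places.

n = 17.
(a) r = 10.6; between ranks 10 (137) and 11 (138): 137.6.
(b) the nearest-rank method: rank 11 → 138.
|137.6 − 138| = 0.4.

0.40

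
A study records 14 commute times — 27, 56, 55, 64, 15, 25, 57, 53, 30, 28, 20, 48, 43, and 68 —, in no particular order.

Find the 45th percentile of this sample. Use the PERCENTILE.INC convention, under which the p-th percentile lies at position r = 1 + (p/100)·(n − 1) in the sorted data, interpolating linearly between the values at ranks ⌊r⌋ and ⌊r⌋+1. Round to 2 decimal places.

Sorted: 15, 20, 25, 27, 28, 30, 43, 48, 53, 55, 56, 57, 64, 68.
n = 14.
r = 1 + (45/100)·(14 − 1) = 1 + 5.85 = 6.85.
Rank 6 is 30 and rank 7 is 43.
Interpolate: 30 + 0.85·(43 − 30) = 30 + 0.85·13 = 41.05.

41.05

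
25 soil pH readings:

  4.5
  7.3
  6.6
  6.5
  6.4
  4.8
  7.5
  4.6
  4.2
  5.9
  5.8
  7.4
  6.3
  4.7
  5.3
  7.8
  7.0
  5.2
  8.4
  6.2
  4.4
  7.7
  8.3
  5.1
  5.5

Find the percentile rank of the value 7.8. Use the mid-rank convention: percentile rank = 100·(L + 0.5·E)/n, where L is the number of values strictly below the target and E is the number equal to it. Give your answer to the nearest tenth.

Sorted: 4.2, 4.4, 4.5, 4.6, 4.7, 4.8, 5.1, 5.2, 5.3, 5.5, 5.8, 5.9, 6.2, 6.3, 6.4, 6.5, 6.6, 7.0, 7.3, 7.4, 7.5, 7.7, 7.8, 8.3, 8.4.
Count below 7.8: L = 22; count equal: E = 1; n = 25.
Percentile rank = 100·(22 + 0.5·1)/25 = 100·22.5/25 = 90.

90.0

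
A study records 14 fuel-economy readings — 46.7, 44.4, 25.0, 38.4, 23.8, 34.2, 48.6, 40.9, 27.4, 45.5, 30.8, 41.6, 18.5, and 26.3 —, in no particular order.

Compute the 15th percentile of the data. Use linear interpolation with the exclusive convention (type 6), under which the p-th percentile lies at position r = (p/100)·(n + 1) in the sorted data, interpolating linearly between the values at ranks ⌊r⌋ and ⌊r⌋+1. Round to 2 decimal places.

24.10

Sorted: 18.5, 23.8, 25.0, 26.3, 27.4, 30.8, 34.2, 38.4, 40.9, 41.6, 44.4, 45.5, 46.7, 48.6.
n = 14.
r = (15/100)·(14 + 1) = 2.25.
Rank 2 is 23.8 and rank 3 is 25.0.
Interpolate: 23.8 + 0.25·(25.0 − 23.8) = 23.8 + 0.25·1.2 = 24.1.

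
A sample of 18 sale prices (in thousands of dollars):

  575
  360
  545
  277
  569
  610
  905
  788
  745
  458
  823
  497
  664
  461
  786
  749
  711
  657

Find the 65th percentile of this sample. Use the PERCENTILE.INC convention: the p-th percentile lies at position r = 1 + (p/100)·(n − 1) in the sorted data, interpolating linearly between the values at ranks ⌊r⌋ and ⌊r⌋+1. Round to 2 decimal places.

712.70

Sorted: 277, 360, 458, 461, 497, 545, 569, 575, 610, 657, 664, 711, 745, 749, 786, 788, 823, 905.
n = 18.
r = 1 + (65/100)·(18 − 1) = 1 + 11.05 = 12.05.
Rank 12 is 711 and rank 13 is 745.
Interpolate: 711 + 0.05·(745 − 711) = 711 + 0.05·34 = 712.7.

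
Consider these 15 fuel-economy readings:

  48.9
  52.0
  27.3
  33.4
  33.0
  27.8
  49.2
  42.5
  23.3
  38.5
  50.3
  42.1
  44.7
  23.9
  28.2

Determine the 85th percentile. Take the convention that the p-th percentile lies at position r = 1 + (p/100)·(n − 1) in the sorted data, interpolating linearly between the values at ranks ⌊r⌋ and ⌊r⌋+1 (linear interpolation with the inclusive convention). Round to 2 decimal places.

Sorted: 23.3, 23.9, 27.3, 27.8, 28.2, 33.0, 33.4, 38.5, 42.1, 42.5, 44.7, 48.9, 49.2, 50.3, 52.0.
n = 15.
r = 1 + (85/100)·(15 − 1) = 1 + 11.9 = 12.9.
Rank 12 is 48.9 and rank 13 is 49.2.
Interpolate: 48.9 + 0.9·(49.2 − 48.9) = 48.9 + 0.9·0.3 = 49.17.

49.17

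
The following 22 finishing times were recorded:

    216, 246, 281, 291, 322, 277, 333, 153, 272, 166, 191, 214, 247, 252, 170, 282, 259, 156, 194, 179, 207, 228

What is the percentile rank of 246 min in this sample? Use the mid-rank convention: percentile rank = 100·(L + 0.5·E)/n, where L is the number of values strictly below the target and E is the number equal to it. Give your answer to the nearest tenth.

52.3

Sorted: 153, 156, 166, 170, 179, 191, 194, 207, 214, 216, 228, 246, 247, 252, 259, 272, 277, 281, 282, 291, 322, 333.
Count below 246: L = 11; count equal: E = 1; n = 22.
Percentile rank = 100·(11 + 0.5·1)/22 = 100·11.5/22 = 52.27.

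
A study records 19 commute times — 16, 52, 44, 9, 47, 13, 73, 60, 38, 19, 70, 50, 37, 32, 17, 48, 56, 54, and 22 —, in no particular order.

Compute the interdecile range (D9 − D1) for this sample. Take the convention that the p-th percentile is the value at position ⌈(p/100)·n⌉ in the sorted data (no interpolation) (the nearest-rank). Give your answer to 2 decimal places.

Sorted: 9, 13, 16, 17, 19, 22, 32, 37, 38, 44, 47, 48, 50, 52, 54, 56, 60, 70, 73.
n = 19.
P10: rank ⌈10/100·19⌉ = 2 → 13.
P90: rank ⌈90/100·19⌉ = 18 → 70.
Difference: 70 − 13 = 57.

57.00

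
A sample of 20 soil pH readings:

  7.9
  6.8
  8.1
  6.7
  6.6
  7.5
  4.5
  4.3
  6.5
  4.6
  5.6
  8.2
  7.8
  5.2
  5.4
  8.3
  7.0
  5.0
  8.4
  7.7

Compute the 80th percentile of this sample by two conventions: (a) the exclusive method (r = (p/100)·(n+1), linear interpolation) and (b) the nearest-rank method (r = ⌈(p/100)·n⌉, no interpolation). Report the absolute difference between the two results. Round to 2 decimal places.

0.16

Sorted: 4.3, 4.5, 4.6, 5.0, 5.2, 5.4, 5.6, 6.5, 6.6, 6.7, 6.8, 7.0, 7.5, 7.7, 7.8, 7.9, 8.1, 8.2, 8.3, 8.4.
n = 20.
(a) r = 16.8; between ranks 16 (7.9) and 17 (8.1): 8.06.
(b) the nearest-rank method: rank 16 → 7.9.
|8.06 − 7.9| = 0.16.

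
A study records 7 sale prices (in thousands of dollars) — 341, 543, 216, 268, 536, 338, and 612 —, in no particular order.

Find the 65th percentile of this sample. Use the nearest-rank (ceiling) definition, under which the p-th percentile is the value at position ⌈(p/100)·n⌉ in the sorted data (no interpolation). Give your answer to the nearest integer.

536

Sorted: 216, 268, 338, 341, 536, 543, 612.
n = 7.
Position = ⌈65/100 · 7⌉ = ⌈4.55⌉ = 5.
The value at rank 5 is 536.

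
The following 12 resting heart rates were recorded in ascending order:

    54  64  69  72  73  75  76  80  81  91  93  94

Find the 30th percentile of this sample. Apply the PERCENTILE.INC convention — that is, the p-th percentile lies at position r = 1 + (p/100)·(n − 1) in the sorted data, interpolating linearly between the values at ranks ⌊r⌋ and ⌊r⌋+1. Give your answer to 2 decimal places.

n = 12.
r = 1 + (30/100)·(12 − 1) = 1 + 3.3 = 4.3.
Rank 4 is 72 and rank 5 is 73.
Interpolate: 72 + 0.3·(73 − 72) = 72 + 0.3·1 = 72.3.

72.30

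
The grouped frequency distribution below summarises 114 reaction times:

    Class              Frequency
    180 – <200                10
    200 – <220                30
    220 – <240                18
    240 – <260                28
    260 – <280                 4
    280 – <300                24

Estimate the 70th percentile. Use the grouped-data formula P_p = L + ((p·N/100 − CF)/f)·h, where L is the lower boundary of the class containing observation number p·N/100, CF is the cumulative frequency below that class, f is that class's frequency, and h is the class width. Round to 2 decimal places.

N = 114; target position k = 70/100 · 114 = 79.8.
Cumulative frequencies: 10, 40, 58, 86, 90, 114.
Observation 79.8 falls in the class 240 – <260.
L = 240, CF = 58, f = 28, h = 20.
P70 = 240 + ((79.8 − 58)/28)·20 = 240 + 15.5714 = 255.571.

255.57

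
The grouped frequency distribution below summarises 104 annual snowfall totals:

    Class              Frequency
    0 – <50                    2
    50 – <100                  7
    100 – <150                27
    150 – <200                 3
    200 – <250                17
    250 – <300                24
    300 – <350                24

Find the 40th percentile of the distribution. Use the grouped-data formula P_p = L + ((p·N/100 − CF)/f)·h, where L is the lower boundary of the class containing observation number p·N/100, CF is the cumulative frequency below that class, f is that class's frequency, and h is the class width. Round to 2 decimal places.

207.65

N = 104; target position k = 40/100 · 104 = 41.6.
Cumulative frequencies: 2, 9, 36, 39, 56, 80, 104.
Observation 41.6 falls in the class 200 – <250.
L = 200, CF = 39, f = 17, h = 50.
P40 = 200 + ((41.6 − 39)/17)·50 = 200 + 7.64706 = 207.647.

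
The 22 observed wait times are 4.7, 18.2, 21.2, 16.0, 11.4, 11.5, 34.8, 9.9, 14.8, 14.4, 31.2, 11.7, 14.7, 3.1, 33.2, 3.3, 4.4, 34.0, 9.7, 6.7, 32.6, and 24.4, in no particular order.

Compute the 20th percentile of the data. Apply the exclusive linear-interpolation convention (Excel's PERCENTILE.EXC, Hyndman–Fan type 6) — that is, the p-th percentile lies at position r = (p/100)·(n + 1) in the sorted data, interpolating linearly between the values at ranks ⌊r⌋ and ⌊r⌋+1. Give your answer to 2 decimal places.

5.90

Sorted: 3.1, 3.3, 4.4, 4.7, 6.7, 9.7, 9.9, 11.4, 11.5, 11.7, 14.4, 14.7, 14.8, 16.0, 18.2, 21.2, 24.4, 31.2, 32.6, 33.2, 34.0, 34.8.
n = 22.
r = (20/100)·(22 + 1) = 4.6.
Rank 4 is 4.7 and rank 5 is 6.7.
Interpolate: 4.7 + 0.6·(6.7 − 4.7) = 4.7 + 0.6·2 = 5.9.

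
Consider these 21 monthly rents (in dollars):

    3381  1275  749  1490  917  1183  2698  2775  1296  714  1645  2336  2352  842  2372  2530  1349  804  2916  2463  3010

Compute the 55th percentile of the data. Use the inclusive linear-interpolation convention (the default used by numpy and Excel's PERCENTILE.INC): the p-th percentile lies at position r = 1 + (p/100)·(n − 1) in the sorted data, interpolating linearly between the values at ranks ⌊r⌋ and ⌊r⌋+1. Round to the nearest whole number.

Sorted: 714, 749, 804, 842, 917, 1183, 1275, 1296, 1349, 1490, 1645, 2336, 2352, 2372, 2463, 2530, 2698, 2775, 2916, 3010, 3381.
n = 21.
r = 1 + (55/100)·(21 − 1) = 1 + 11 = 12.
r is an integer, so P55 is the value at rank 12: 2336.

2336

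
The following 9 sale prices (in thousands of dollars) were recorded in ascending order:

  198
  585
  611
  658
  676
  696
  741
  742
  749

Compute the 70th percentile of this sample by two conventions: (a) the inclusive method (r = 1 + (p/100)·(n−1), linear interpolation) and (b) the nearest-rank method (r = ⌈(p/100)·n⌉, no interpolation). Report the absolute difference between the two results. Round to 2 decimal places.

18.00

n = 9.
(a) r = 6.6; between ranks 6 (696) and 7 (741): 723.
(b) the nearest-rank method: rank 7 → 741.
|723 − 741| = 18.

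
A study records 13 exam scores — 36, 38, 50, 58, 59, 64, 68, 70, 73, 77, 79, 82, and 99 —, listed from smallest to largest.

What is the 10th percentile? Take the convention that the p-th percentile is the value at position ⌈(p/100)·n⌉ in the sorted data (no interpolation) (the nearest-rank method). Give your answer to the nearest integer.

38

n = 13.
Position = ⌈10/100 · 13⌉ = ⌈1.3⌉ = 2.
The value at rank 2 is 38.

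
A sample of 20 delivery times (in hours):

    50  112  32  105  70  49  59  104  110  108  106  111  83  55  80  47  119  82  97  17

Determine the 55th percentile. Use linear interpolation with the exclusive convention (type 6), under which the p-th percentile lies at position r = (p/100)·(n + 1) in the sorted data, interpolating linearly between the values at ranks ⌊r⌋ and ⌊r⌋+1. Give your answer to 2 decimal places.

90.70

Sorted: 17, 32, 47, 49, 50, 55, 59, 70, 80, 82, 83, 97, 104, 105, 106, 108, 110, 111, 112, 119.
n = 20.
r = (55/100)·(20 + 1) = 11.55.
Rank 11 is 83 and rank 12 is 97.
Interpolate: 83 + 0.55·(97 − 83) = 83 + 0.55·14 = 90.7.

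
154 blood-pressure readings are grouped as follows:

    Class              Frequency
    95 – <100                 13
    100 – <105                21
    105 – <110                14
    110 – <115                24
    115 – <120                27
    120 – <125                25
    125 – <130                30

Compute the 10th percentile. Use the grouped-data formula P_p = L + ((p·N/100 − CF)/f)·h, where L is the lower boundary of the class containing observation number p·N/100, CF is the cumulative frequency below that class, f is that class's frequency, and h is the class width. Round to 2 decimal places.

N = 154; target position k = 10/100 · 154 = 15.4.
Cumulative frequencies: 13, 34, 48, 72, 99, 124, 154.
Observation 15.4 falls in the class 100 – <105.
L = 100, CF = 13, f = 21, h = 5.
P10 = 100 + ((15.4 − 13)/21)·5 = 100 + 0.571429 = 100.571.

100.57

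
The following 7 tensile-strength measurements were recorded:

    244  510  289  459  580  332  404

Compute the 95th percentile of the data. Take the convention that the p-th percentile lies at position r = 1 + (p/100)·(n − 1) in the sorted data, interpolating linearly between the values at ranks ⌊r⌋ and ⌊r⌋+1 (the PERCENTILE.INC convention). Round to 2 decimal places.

Sorted: 244, 289, 332, 404, 459, 510, 580.
n = 7.
r = 1 + (95/100)·(7 − 1) = 1 + 5.7 = 6.7.
Rank 6 is 510 and rank 7 is 580.
Interpolate: 510 + 0.7·(580 − 510) = 510 + 0.7·70 = 559.

559.00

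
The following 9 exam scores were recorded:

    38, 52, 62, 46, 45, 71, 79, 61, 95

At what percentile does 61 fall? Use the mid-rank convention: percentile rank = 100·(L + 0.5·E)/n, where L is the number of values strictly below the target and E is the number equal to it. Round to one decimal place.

50.0

Sorted: 38, 45, 46, 52, 61, 62, 71, 79, 95.
Count below 61: L = 4; count equal: E = 1; n = 9.
Percentile rank = 100·(4 + 0.5·1)/9 = 100·4.5/9 = 50.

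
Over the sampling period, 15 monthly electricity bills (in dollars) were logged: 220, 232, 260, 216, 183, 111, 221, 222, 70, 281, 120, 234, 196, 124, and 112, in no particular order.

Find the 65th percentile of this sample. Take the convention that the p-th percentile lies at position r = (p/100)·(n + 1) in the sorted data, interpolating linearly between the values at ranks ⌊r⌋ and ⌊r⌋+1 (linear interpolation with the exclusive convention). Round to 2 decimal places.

221.40

Sorted: 70, 111, 112, 120, 124, 183, 196, 216, 220, 221, 222, 232, 234, 260, 281.
n = 15.
r = (65/100)·(15 + 1) = 10.4.
Rank 10 is 221 and rank 11 is 222.
Interpolate: 221 + 0.4·(222 − 221) = 221 + 0.4·1 = 221.4.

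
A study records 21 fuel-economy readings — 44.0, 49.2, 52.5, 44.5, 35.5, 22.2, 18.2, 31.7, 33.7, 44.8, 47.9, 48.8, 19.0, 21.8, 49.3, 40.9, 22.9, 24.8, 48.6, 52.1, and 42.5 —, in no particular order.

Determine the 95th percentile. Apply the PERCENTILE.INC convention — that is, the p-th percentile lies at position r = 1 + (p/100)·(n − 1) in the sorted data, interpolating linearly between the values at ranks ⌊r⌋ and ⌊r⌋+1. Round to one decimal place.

Sorted: 18.2, 19.0, 21.8, 22.2, 22.9, 24.8, 31.7, 33.7, 35.5, 40.9, 42.5, 44.0, 44.5, 44.8, 47.9, 48.6, 48.8, 49.2, 49.3, 52.1, 52.5.
n = 21.
r = 1 + (95/100)·(21 − 1) = 1 + 19 = 20.
r is an integer, so P95 is the value at rank 20: 52.1.

52.1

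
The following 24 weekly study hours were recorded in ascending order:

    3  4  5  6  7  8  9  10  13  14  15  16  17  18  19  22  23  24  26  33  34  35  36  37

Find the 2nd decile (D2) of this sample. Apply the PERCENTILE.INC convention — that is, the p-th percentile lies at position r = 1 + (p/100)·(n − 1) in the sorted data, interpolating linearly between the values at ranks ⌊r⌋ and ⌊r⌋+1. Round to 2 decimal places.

7.60

n = 24.
r = 1 + (20/100)·(24 − 1) = 1 + 4.6 = 5.6.
Rank 5 is 7 and rank 6 is 8.
Interpolate: 7 + 0.6·(8 − 7) = 7 + 0.6·1 = 7.6.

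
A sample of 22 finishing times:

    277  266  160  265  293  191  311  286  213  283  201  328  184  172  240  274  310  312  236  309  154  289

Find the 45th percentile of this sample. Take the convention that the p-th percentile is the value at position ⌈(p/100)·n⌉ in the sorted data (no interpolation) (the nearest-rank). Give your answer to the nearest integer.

Sorted: 154, 160, 172, 184, 191, 201, 213, 236, 240, 265, 266, 274, 277, 283, 286, 289, 293, 309, 310, 311, 312, 328.
n = 22.
Position = ⌈45/100 · 22⌉ = ⌈9.9⌉ = 10.
The value at rank 10 is 265.

265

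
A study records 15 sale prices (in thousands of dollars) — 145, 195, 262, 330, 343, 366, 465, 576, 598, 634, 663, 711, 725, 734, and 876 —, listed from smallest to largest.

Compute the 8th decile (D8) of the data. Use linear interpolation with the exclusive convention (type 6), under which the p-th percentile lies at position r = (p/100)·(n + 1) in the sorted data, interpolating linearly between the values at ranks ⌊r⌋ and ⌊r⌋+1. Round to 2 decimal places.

722.20

n = 15.
r = (80/100)·(15 + 1) = 12.8.
Rank 12 is 711 and rank 13 is 725.
Interpolate: 711 + 0.8·(725 − 711) = 711 + 0.8·14 = 722.2.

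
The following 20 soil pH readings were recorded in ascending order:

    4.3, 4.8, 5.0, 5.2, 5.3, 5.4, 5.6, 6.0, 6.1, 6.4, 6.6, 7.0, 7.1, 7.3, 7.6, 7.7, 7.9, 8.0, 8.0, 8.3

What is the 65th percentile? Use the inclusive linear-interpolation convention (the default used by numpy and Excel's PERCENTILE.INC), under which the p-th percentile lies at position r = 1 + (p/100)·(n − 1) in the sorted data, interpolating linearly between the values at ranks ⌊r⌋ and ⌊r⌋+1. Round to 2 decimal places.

n = 20.
r = 1 + (65/100)·(20 − 1) = 1 + 12.35 = 13.35.
Rank 13 is 7.1 and rank 14 is 7.3.
Interpolate: 7.1 + 0.35·(7.3 − 7.1) = 7.1 + 0.35·0.2 = 7.17.

7.17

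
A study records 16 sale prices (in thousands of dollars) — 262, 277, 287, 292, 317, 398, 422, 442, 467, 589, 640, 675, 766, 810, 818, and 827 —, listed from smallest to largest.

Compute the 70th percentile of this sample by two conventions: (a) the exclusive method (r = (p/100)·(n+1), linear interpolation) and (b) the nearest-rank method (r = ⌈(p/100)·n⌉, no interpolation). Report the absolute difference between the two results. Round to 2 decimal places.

n = 16.
(a) r = 11.9; between ranks 11 (640) and 12 (675): 671.5.
(b) the nearest-rank method: rank 12 → 675.
|671.5 − 675| = 3.5.

3.50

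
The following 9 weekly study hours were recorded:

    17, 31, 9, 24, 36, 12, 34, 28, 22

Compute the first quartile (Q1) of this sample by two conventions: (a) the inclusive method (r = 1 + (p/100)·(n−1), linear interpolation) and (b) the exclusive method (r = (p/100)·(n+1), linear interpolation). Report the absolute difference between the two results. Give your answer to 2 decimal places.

2.50

Sorted: 9, 12, 17, 22, 24, 28, 31, 34, 36.
n = 9.
(a) r = 3 → value at rank 3 = 17.
(b) r = 2.5; between ranks 2 (12) and 3 (17): 14.5.
|17 − 14.5| = 2.5.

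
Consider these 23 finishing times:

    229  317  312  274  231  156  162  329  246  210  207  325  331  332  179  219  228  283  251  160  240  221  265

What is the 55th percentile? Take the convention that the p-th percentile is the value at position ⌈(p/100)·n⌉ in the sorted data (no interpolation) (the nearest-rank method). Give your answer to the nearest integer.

Sorted: 156, 160, 162, 179, 207, 210, 219, 221, 228, 229, 231, 240, 246, 251, 265, 274, 283, 312, 317, 325, 329, 331, 332.
n = 23.
Position = ⌈55/100 · 23⌉ = ⌈12.65⌉ = 13.
The value at rank 13 is 246.

246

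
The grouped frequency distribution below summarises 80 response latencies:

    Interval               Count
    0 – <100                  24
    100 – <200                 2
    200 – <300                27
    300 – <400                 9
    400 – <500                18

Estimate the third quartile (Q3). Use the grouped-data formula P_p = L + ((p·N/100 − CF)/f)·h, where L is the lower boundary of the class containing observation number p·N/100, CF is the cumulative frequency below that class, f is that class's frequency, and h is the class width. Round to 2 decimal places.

377.78

N = 80; target position k = 75/100 · 80 = 60.
Cumulative frequencies: 24, 26, 53, 62, 80.
Observation 60 falls in the class 300 – <400.
L = 300, CF = 53, f = 9, h = 100.
P75 = 300 + ((60 − 53)/9)·100 = 300 + 77.7778 = 377.778.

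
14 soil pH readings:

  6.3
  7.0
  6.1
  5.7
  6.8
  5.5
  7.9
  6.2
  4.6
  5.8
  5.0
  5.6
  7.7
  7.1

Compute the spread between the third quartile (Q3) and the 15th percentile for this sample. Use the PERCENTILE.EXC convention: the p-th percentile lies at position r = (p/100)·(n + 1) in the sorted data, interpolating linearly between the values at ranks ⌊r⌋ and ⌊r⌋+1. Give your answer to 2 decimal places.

Sorted: 4.6, 5.0, 5.5, 5.6, 5.7, 5.8, 6.1, 6.2, 6.3, 6.8, 7.0, 7.1, 7.7, 7.9.
n = 14.
P15: r = 2.25; ranks 2–3 are 5.0, 5.5; interpolating gives 5.125.
P75: r = 11.25; ranks 11–12 are 7.0, 7.1; interpolating gives 7.025.
Difference: 7.025 − 5.125 = 1.9.

1.90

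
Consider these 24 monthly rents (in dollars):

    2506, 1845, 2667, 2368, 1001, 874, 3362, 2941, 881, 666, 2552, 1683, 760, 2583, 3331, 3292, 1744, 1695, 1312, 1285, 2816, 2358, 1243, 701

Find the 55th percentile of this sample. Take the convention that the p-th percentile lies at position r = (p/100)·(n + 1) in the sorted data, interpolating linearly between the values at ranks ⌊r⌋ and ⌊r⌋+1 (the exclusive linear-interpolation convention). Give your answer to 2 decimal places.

Sorted: 666, 701, 760, 874, 881, 1001, 1243, 1285, 1312, 1683, 1695, 1744, 1845, 2358, 2368, 2506, 2552, 2583, 2667, 2816, 2941, 3292, 3331, 3362.
n = 24.
r = (55/100)·(24 + 1) = 13.75.
Rank 13 is 1845 and rank 14 is 2358.
Interpolate: 1845 + 0.75·(2358 − 1845) = 1845 + 0.75·513 = 2229.75.

2229.75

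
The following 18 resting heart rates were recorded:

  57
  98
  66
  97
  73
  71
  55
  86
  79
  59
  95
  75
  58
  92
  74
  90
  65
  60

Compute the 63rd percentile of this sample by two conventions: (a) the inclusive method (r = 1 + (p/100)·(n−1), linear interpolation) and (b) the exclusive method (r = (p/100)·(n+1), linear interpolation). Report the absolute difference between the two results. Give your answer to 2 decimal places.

1.04

Sorted: 55, 57, 58, 59, 60, 65, 66, 71, 73, 74, 75, 79, 86, 90, 92, 95, 97, 98.
n = 18.
(a) r = 11.71; between ranks 11 (75) and 12 (79): 77.84.
(b) r = 11.97; between ranks 11 (75) and 12 (79): 78.88.
|77.84 − 78.88| = 1.04.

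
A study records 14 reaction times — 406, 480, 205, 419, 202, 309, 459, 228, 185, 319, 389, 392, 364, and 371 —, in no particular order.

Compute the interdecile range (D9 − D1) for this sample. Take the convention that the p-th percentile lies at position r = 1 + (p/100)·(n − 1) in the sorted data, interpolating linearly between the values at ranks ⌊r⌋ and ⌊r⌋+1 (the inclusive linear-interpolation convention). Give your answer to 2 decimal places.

Sorted: 185, 202, 205, 228, 309, 319, 364, 371, 389, 392, 406, 419, 459, 480.
n = 14.
P10: r = 2.3; ranks 2–3 are 202, 205; interpolating gives 202.9.
P90: r = 12.7; ranks 12–13 are 419, 459; interpolating gives 447.
Difference: 447 − 202.9 = 244.1.

244.10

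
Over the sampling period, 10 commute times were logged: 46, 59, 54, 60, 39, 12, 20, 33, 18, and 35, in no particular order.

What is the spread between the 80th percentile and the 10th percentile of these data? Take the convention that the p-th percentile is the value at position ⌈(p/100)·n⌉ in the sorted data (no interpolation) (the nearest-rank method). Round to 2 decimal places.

Sorted: 12, 18, 20, 33, 35, 39, 46, 54, 59, 60.
n = 10.
P10: rank ⌈10/100·10⌉ = 1 → 12.
P80: rank ⌈80/100·10⌉ = 8 → 54.
Difference: 54 − 12 = 42.

42.00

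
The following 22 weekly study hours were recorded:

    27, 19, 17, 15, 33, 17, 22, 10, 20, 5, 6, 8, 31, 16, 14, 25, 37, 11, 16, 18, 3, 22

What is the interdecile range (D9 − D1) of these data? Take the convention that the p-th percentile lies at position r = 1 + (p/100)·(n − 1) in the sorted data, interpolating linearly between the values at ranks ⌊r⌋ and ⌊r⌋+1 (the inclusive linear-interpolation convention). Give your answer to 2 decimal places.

24.40

Sorted: 3, 5, 6, 8, 10, 11, 14, 15, 16, 16, 17, 17, 18, 19, 20, 22, 22, 25, 27, 31, 33, 37.
n = 22.
P10: r = 3.1; ranks 3–4 are 6, 8; interpolating gives 6.2.
P90: r = 19.9; ranks 19–20 are 27, 31; interpolating gives 30.6.
Difference: 30.6 − 6.2 = 24.4.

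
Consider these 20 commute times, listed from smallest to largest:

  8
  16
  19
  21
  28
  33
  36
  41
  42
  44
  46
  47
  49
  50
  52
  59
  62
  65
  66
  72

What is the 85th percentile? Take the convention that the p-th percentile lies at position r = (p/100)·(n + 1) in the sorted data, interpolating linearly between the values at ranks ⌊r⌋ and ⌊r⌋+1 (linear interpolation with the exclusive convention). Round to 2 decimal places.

64.55

n = 20.
r = (85/100)·(20 + 1) = 17.85.
Rank 17 is 62 and rank 18 is 65.
Interpolate: 62 + 0.85·(65 − 62) = 62 + 0.85·3 = 64.55.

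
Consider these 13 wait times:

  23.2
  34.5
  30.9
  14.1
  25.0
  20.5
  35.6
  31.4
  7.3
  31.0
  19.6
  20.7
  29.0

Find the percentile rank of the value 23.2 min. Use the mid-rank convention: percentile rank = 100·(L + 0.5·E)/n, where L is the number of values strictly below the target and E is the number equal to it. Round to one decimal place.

Sorted: 7.3, 14.1, 19.6, 20.5, 20.7, 23.2, 25.0, 29.0, 30.9, 31.0, 31.4, 34.5, 35.6.
Count below 23.2: L = 5; count equal: E = 1; n = 13.
Percentile rank = 100·(5 + 0.5·1)/13 = 100·5.5/13 = 42.31.

42.3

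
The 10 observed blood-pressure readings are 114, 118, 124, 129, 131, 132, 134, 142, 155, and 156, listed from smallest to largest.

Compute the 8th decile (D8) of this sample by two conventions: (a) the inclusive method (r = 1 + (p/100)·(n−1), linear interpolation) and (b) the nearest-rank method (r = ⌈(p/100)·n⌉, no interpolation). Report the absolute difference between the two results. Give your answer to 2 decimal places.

2.60

n = 10.
(a) r = 8.2; between ranks 8 (142) and 9 (155): 144.6.
(b) the nearest-rank method: rank 8 → 142.
|144.6 − 142| = 2.6.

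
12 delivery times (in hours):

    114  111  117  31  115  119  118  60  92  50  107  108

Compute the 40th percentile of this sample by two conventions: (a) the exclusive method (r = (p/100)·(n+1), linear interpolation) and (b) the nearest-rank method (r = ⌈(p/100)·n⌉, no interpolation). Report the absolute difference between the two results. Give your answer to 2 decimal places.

0.20

Sorted: 31, 50, 60, 92, 107, 108, 111, 114, 115, 117, 118, 119.
n = 12.
(a) r = 5.2; between ranks 5 (107) and 6 (108): 107.2.
(b) the nearest-rank method: rank 5 → 107.
|107.2 − 107| = 0.2.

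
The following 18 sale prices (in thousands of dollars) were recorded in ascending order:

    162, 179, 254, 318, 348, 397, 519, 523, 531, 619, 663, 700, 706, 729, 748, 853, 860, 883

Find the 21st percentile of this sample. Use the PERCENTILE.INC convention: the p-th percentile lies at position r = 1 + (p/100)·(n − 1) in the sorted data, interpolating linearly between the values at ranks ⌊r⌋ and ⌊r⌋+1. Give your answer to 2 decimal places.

335.10

n = 18.
r = 1 + (21/100)·(18 − 1) = 1 + 3.57 = 4.57.
Rank 4 is 318 and rank 5 is 348.
Interpolate: 318 + 0.57·(348 − 318) = 318 + 0.57·30 = 335.1.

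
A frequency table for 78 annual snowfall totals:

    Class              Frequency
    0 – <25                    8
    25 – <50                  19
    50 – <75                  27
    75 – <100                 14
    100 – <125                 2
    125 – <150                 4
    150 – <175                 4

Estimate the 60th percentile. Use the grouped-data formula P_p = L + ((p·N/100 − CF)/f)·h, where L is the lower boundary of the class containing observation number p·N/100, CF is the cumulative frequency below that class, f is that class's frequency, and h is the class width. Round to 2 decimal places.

N = 78; target position k = 60/100 · 78 = 46.8.
Cumulative frequencies: 8, 27, 54, 68, 70, 74, 78.
Observation 46.8 falls in the class 50 – <75.
L = 50, CF = 27, f = 27, h = 25.
P60 = 50 + ((46.8 − 27)/27)·25 = 50 + 18.3333 = 68.3333.

68.33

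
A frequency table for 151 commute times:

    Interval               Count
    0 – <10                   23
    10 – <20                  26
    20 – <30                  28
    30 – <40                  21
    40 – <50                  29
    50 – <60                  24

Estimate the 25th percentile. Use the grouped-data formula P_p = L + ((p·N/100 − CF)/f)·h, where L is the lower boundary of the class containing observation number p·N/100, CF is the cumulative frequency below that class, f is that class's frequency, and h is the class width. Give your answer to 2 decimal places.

15.67

N = 151; target position k = 25/100 · 151 = 37.75.
Cumulative frequencies: 23, 49, 77, 98, 127, 151.
Observation 37.75 falls in the class 10 – <20.
L = 10, CF = 23, f = 26, h = 10.
P25 = 10 + ((37.75 − 23)/26)·10 = 10 + 5.67308 = 15.6731.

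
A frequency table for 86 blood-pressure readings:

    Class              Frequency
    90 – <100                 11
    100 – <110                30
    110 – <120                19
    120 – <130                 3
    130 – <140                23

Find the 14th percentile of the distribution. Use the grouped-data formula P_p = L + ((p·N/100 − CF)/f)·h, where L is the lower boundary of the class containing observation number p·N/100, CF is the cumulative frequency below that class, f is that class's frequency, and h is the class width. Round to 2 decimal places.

100.35

N = 86; target position k = 14/100 · 86 = 12.04.
Cumulative frequencies: 11, 41, 60, 63, 86.
Observation 12.04 falls in the class 100 – <110.
L = 100, CF = 11, f = 30, h = 10.
P14 = 100 + ((12.04 − 11)/30)·10 = 100 + 0.346667 = 100.347.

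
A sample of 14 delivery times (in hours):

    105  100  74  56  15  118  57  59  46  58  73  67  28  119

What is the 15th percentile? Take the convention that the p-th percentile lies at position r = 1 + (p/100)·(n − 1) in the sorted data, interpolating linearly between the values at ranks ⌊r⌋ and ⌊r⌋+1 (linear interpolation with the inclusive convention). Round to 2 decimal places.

45.10

Sorted: 15, 28, 46, 56, 57, 58, 59, 67, 73, 74, 100, 105, 118, 119.
n = 14.
r = 1 + (15/100)·(14 − 1) = 1 + 1.95 = 2.95.
Rank 2 is 28 and rank 3 is 46.
Interpolate: 28 + 0.95·(46 − 28) = 28 + 0.95·18 = 45.1.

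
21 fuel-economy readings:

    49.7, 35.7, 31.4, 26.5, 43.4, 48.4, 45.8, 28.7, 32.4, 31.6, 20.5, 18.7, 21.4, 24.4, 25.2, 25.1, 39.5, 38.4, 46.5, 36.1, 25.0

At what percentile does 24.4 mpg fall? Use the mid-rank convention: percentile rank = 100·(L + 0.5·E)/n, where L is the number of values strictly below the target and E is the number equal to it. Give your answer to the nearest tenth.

16.7

Sorted: 18.7, 20.5, 21.4, 24.4, 25.0, 25.1, 25.2, 26.5, 28.7, 31.4, 31.6, 32.4, 35.7, 36.1, 38.4, 39.5, 43.4, 45.8, 46.5, 48.4, 49.7.
Count below 24.4: L = 3; count equal: E = 1; n = 21.
Percentile rank = 100·(3 + 0.5·1)/21 = 100·3.5/21 = 16.67.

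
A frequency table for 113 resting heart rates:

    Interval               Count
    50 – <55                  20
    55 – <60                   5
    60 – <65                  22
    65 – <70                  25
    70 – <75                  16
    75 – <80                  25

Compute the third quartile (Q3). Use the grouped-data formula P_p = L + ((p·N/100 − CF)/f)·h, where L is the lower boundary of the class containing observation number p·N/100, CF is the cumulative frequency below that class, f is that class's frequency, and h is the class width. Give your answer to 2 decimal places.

73.98

N = 113; target position k = 75/100 · 113 = 84.75.
Cumulative frequencies: 20, 25, 47, 72, 88, 113.
Observation 84.75 falls in the class 70 – <75.
L = 70, CF = 72, f = 16, h = 5.
P75 = 70 + ((84.75 − 72)/16)·5 = 70 + 3.98438 = 73.9844.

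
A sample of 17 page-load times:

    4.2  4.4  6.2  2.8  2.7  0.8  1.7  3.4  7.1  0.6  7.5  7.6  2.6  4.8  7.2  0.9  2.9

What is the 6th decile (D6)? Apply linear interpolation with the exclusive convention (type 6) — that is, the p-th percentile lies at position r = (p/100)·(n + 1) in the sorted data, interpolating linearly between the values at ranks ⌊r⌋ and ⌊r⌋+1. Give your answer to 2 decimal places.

Sorted: 0.6, 0.8, 0.9, 1.7, 2.6, 2.7, 2.8, 2.9, 3.4, 4.2, 4.4, 4.8, 6.2, 7.1, 7.2, 7.5, 7.6.
n = 17.
r = (60/100)·(17 + 1) = 10.8.
Rank 10 is 4.2 and rank 11 is 4.4.
Interpolate: 4.2 + 0.8·(4.4 − 4.2) = 4.2 + 0.8·0.2 = 4.36.

4.36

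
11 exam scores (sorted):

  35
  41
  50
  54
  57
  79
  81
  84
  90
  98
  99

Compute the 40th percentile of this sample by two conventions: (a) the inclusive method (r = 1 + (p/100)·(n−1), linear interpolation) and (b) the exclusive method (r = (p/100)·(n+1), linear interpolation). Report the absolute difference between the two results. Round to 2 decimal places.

0.60

n = 11.
(a) r = 5 → value at rank 5 = 57.
(b) r = 4.8; between ranks 4 (54) and 5 (57): 56.4.
|57 − 56.4| = 0.6.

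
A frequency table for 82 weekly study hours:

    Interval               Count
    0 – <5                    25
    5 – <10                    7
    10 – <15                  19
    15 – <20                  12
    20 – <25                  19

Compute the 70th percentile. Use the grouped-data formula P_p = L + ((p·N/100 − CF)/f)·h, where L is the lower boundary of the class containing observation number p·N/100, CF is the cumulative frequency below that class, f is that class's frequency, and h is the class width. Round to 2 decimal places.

17.67

N = 82; target position k = 70/100 · 82 = 57.4.
Cumulative frequencies: 25, 32, 51, 63, 82.
Observation 57.4 falls in the class 15 – <20.
L = 15, CF = 51, f = 12, h = 5.
P70 = 15 + ((57.4 − 51)/12)·5 = 15 + 2.66667 = 17.6667.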